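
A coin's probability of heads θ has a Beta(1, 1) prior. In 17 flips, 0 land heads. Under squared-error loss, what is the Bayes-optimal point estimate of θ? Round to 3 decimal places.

0.053

Posterior: Beta(1+0, 1+17) = Beta(1, 18).
Since α = 1 ≤ 1 and β > 1, the Beta density is monotone decreasing on [0,1]; the mode is at 0.
Mean = 1/(1+18) = 0.053.
Squared-error loss ⇒ the optimal estimator is the posterior mean.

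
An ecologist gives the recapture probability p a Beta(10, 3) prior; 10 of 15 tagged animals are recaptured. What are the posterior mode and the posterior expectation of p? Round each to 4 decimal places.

p_MAP = 0.7308, E[p|data] = 0.7143

Posterior: Beta(10+10, 3+5) = Beta(20, 8).
Mode = (20−1)/(20+8−2) = 19/26 = 0.7308.
Mean = 20/(20+8) = 20/28 = 0.7143.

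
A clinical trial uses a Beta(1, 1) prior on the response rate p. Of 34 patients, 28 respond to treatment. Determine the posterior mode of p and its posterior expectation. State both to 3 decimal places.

p_MAP = 0.824, E[p|data] = 0.806

Posterior: Beta(1+28, 1+6) = Beta(29, 7).
Mode = (29−1)/(29+7−2) = 28/34 = 0.824.
With a flat prior the MAP equals the MLE, 28/34.
Mean = 29/(29+7) = 29/36 = 0.806.
Mode > mean: the posterior has a left tail.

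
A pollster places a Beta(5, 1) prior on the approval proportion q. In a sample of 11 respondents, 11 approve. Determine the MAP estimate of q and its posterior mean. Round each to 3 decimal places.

q_MAP = 1.000, E[q|data] = 0.941

Posterior: Beta(5+11, 1+0) = Beta(16, 1).
Since β = 1 ≤ 1 and α > 1, the Beta density is monotone increasing on [0,1]; the mode is at 1.
Mean = 16/(16+1) = 0.941.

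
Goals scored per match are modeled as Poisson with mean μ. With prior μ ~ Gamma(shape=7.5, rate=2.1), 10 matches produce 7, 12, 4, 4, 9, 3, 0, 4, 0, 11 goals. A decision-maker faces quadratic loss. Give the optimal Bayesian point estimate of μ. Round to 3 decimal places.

5.083

Σ counts = 54. Posterior: Gamma(shape = 7.5+54 = 61.5, rate = 2.1+10 = 12.1).
Mode = (α−1)/β = 60.5/12.1 = 5.000.
Mean = α/β = 61.5/12.1 = 5.083.
Quadratic loss ⇒ the optimal estimator is the posterior mean.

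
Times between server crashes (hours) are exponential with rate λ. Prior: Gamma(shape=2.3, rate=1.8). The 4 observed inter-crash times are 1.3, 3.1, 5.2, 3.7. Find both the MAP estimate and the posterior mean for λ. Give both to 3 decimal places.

Σ times = 13.3. Posterior: Gamma(shape = 2.3+4 = 6.3, rate = 1.8+13.3 = 15.1).
Mode = (α−1)/β = 5.3/15.1 = 0.351.
Mean = α/β = 6.3/15.1 = 0.417.
The mean is pulled above the mode by the posterior's right skew.

λ_MAP = 0.351, E[λ|data] = 0.417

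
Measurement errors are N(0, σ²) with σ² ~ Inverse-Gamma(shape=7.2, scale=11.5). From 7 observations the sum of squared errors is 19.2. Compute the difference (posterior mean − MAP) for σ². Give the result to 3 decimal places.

0.372

Posterior: Inverse-Gamma(shape = 7.2+7/2 = 10.7, scale = 11.5+19.2/2 = 21.1).
Mode = β/(α+1) = 21.1/11.7 = 1.803.
Mean = β/(α−1) = 21.1/9.7 = 2.175.
Difference = 2.175 − 1.803 = 0.372.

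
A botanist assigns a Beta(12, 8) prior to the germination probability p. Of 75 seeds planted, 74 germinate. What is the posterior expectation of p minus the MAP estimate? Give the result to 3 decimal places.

Posterior: Beta(12+74, 8+1) = Beta(86, 9).
Mode = (86−1)/(86+9−2) = 85/93 = 0.914.
Mean = 86/(86+9) = 86/95 = 0.905.
Difference = 0.905 − 0.914 = -0.009.
The mean is pulled below the mode by the posterior's left skew.

-0.009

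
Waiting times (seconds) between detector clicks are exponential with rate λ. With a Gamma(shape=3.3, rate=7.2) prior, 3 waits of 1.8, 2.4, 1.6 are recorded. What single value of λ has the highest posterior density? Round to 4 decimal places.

Σ times = 5.8. Posterior: Gamma(shape = 3.3+3 = 6.3, rate = 7.2+5.8 = 13.0).
Mode = (α−1)/β = 5.3/13.0 = 0.4077.
Mean = α/β = 6.3/13.0 = 0.4846.
This is the posterior mode — the MAP estimate.

0.4077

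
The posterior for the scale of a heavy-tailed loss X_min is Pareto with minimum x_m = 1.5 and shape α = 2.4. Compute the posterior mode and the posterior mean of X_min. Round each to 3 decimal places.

X_min_MAP = 1.500, E[X_min|data] = 2.571

The Pareto density is strictly decreasing on [x_m, ∞), so the mode is x_m = 1.500.
Mean = α·x_m/(α−1) = 2.4·1.5/1.4 = 2.571.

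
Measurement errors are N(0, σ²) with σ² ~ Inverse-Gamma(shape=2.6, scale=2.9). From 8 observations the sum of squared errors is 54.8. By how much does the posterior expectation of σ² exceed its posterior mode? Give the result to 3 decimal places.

Posterior: Inverse-Gamma(shape = 2.6+8/2 = 6.6, scale = 2.9+54.8/2 = 30.3).
Mode = β/(α+1) = 30.3/7.6 = 3.987.
Mean = β/(α−1) = 30.3/5.6 = 5.411.
Difference = 5.411 − 3.987 = 1.424.
Right-skewed posterior ⇒ mode < mean.

1.424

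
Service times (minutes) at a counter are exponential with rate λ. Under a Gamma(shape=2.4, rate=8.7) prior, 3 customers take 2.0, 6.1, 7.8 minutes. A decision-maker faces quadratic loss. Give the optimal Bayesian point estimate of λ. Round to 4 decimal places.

Σ times = 15.9. Posterior: Gamma(shape = 2.4+3 = 5.4, rate = 8.7+15.9 = 24.6).
Mode = (α−1)/β = 4.4/24.6 = 0.1789.
Mean = α/β = 5.4/24.6 = 0.2195.
Quadratic loss ⇒ the optimal estimator is the posterior mean.

0.2195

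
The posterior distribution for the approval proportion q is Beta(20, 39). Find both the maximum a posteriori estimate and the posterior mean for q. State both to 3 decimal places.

q_MAP = 0.333, E[q|data] = 0.339

Mode = (20−1)/(20+39−2) = 19/57 = 0.333.
Mean = 20/(20+39) = 20/59 = 0.339.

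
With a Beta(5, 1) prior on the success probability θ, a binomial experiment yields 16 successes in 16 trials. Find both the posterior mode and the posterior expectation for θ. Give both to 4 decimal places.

Posterior: Beta(5+16, 1+0) = Beta(21, 1).
Since β = 1 ≤ 1 and α > 1, the Beta density is monotone increasing on [0,1]; the mode is at 1.
Mean = 21/(21+1) = 0.9545.

MAP: 1.0000. Posterior mean: 0.9545.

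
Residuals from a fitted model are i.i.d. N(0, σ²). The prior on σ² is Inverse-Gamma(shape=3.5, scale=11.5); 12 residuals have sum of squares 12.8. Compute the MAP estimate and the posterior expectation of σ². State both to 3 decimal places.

MAP: 1.705. Posterior mean: 2.106.

Posterior: Inverse-Gamma(shape = 3.5+12/2 = 9.5, scale = 11.5+12.8/2 = 17.9).
Mode = β/(α+1) = 17.9/10.5 = 1.705.
Mean = β/(α−1) = 17.9/8.5 = 2.106.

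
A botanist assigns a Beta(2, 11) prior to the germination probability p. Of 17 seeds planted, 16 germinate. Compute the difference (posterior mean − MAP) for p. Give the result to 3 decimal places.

Posterior: Beta(2+16, 11+1) = Beta(18, 12).
Mode = (18−1)/(18+12−2) = 17/28 = 0.607.
Mean = 18/(18+12) = 18/30 = 0.600.
Difference = 0.600 − 0.607 = -0.007.
Mode > mean: the posterior has a left tail.

-0.007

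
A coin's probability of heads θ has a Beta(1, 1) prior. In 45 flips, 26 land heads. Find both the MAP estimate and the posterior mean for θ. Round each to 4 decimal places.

MAP estimate = 0.5778, posterior mean = 0.5745

Posterior: Beta(1+26, 1+19) = Beta(27, 20).
Mode = (27−1)/(27+20−2) = 26/45 = 0.5778.
With a flat prior the MAP equals the MLE, 26/45.
Mean = 27/(27+20) = 27/47 = 0.5745.
The mean is pulled below the mode by the posterior's left skew.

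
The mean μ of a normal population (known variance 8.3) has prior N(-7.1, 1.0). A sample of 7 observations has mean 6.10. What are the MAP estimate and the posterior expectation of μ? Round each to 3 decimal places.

MAP estimate = -1.061, posterior expectation = -1.061

Posterior for μ is Normal. Precision-weighted mean: (1/1.0·-7.1 + 7/8.3·6.10) / (1/1.0 + 7/8.3) = -1.061.
A Normal posterior is symmetric, so mode = mean.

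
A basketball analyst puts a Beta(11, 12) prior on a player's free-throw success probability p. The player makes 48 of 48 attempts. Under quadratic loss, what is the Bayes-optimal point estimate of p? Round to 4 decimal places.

0.8310

Posterior: Beta(11+48, 12+0) = Beta(59, 12).
Mode = (59−1)/(59+12−2) = 58/69 = 0.8406.
Mean = 59/(59+12) = 59/71 = 0.8310.
Quadratic loss ⇒ the optimal estimator is the posterior mean.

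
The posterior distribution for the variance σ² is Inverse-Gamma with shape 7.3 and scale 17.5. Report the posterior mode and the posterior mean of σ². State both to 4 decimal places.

σ²_MAP = 2.1084, E[σ²|data] = 2.7778

Mode = β/(α+1) = 17.5/8.3 = 2.1084.
Mean = β/(α−1) = 17.5/6.3 = 2.7778.
The posterior is right-skewed, so the mean exceeds the mode.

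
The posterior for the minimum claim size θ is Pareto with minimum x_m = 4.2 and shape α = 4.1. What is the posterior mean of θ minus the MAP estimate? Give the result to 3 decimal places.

The Pareto density is strictly decreasing on [x_m, ∞), so the mode is x_m = 4.200.
Mean = α·x_m/(α−1) = 4.1·4.2/3.1 = 5.555.
Difference = 5.555 − 4.200 = 1.355.

1.355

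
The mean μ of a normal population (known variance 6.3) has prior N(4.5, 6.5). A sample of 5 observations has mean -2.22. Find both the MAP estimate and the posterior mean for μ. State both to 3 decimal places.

MAP: -1.129. Posterior mean: -1.129.

Posterior for μ is Normal. Precision-weighted mean: (1/6.5·4.5 + 5/6.3·-2.22) / (1/6.5 + 5/6.3) = -1.129.
A Normal posterior is symmetric, so mode = mean.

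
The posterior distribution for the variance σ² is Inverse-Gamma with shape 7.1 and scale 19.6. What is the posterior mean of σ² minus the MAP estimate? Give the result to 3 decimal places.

Mode = β/(α+1) = 19.6/8.1 = 2.420.
Mean = β/(α−1) = 19.6/6.1 = 3.213.
Difference = 3.213 − 2.420 = 0.793.

0.793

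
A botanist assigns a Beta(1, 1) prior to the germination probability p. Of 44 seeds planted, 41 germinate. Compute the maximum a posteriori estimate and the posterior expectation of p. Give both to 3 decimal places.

Posterior: Beta(1+41, 1+3) = Beta(42, 4).
Mode = (42−1)/(42+4−2) = 41/44 = 0.932.
With a flat prior the MAP equals the MLE, 41/44.
Mean = 42/(42+4) = 42/46 = 0.913.
The mean is pulled below the mode by the posterior's left skew.

MAP = 0.932, posterior mean = 0.913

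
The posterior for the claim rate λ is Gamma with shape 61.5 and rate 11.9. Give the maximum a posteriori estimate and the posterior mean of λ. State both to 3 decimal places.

MAP = 5.084; posterior mean = 5.168

Mode = (α−1)/β = 60.5/11.9 = 5.084.
Mean = α/β = 61.5/11.9 = 5.168.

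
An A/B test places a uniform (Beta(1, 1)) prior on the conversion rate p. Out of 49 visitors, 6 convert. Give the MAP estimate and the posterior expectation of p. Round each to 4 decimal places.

Posterior: Beta(1+6, 1+43) = Beta(7, 44).
Mode = (7−1)/(7+44−2) = 6/49 = 0.1224.
Mean = 7/(7+44) = 7/51 = 0.1373.

MAP = 0.1224, posterior mean = 0.1373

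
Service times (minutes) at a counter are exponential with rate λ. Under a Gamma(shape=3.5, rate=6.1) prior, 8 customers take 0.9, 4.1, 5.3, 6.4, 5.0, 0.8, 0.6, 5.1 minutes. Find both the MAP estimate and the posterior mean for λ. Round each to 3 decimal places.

Σ times = 28.2. Posterior: Gamma(shape = 3.5+8 = 11.5, rate = 6.1+28.2 = 34.3).
Mode = (α−1)/β = 10.5/34.3 = 0.306.
Mean = α/β = 11.5/34.3 = 0.335.
Mean > mode: the posterior has a right tail.

MAP estimate = 0.306, posterior mean = 0.335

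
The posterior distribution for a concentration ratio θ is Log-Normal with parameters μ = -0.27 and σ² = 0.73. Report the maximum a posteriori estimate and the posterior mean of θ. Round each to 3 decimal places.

θ_MAP = 0.368, E[θ|data] = 1.100

Mode = exp(μ − σ²) = exp(-1.00) = 0.368.
Mean = exp(μ + σ²/2) = exp(0.095) = 1.100.
The posterior is right-skewed, so the mean exceeds the mode.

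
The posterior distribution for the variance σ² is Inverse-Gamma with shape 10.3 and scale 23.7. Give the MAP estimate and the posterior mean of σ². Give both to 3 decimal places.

Mode = β/(α+1) = 23.7/11.3 = 2.097.
Mean = β/(α−1) = 23.7/9.3 = 2.548.

MAP = 2.097; posterior mean = 2.548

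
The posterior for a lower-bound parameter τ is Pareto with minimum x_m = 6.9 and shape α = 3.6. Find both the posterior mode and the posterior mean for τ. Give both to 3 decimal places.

The Pareto density is strictly decreasing on [x_m, ∞), so the mode is x_m = 6.900.
Mean = α·x_m/(α−1) = 3.6·6.9/2.6 = 9.554.

MAP = 6.900; posterior mean = 9.554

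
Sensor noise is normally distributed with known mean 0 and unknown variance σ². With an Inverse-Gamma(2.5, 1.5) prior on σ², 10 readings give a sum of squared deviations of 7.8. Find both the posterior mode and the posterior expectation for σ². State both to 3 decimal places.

Posterior: Inverse-Gamma(shape = 2.5+10/2 = 7.5, scale = 1.5+7.8/2 = 5.4).
Mode = β/(α+1) = 5.4/8.5 = 0.635.
Mean = β/(α−1) = 5.4/6.5 = 0.831.
Right-skewed posterior ⇒ mode < mean.

MAP = 0.635, posterior mean = 0.831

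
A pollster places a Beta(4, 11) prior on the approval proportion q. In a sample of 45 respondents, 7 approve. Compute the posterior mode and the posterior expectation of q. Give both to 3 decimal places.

Posterior: Beta(4+7, 11+38) = Beta(11, 49).
Mode = (11−1)/(11+49−2) = 10/58 = 0.172.
Mean = 11/(11+49) = 11/60 = 0.183.
Right-skewed posterior ⇒ mode < mean.

posterior mode = 0.172, posterior expectation = 0.183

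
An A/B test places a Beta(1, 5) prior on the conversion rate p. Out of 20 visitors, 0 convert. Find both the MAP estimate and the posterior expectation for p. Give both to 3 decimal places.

MAP = 0.000; posterior mean = 0.038

Posterior: Beta(1+0, 5+20) = Beta(1, 25).
Since α = 1 ≤ 1 and β > 1, the Beta density is monotone decreasing on [0,1]; the mode is at 0.
Mean = 1/(1+25) = 0.038.
The mean is pulled above the mode by the posterior's right skew.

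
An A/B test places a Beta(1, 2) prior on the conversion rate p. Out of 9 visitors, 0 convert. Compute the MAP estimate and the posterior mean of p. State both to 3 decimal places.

MAP estimate = 0.000, posterior mean = 0.083

Posterior: Beta(1+0, 2+9) = Beta(1, 11).
Since α = 1 ≤ 1 and β > 1, the Beta density is monotone decreasing on [0,1]; the mode is at 0.
Mean = 1/(1+11) = 0.083.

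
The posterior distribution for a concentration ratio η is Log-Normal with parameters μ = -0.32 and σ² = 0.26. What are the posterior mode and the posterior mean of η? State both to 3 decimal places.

η_MAP = 0.560, E[η|data] = 0.827

Mode = exp(μ − σ²) = exp(-0.58) = 0.560.
Mean = exp(μ + σ²/2) = exp(-0.190) = 0.827.
Mean > mode: the posterior has a right tail.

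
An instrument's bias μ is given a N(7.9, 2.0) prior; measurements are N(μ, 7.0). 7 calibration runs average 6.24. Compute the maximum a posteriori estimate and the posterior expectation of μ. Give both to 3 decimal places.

Posterior for μ is Normal. Precision-weighted mean: (1/2.0·7.9 + 7/7.0·6.24) / (1/2.0 + 7/7.0) = 6.793.
A Normal posterior is symmetric, so mode = mean.

MAP = 6.793; posterior mean = 6.793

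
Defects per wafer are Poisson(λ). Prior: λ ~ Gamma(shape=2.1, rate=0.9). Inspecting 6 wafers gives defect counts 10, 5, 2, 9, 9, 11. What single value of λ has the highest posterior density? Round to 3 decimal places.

Σ counts = 46. Posterior: Gamma(shape = 2.1+46 = 48.1, rate = 0.9+6 = 6.9).
Mode = (α−1)/β = 47.1/6.9 = 6.826.
Mean = α/β = 48.1/6.9 = 6.971.
This is the posterior mode — the MAP estimate.

6.826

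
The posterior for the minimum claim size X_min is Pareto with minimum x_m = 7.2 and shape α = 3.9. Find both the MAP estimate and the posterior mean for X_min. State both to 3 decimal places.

The Pareto density is strictly decreasing on [x_m, ∞), so the mode is x_m = 7.200.
Mean = α·x_m/(α−1) = 3.9·7.2/2.9 = 9.683.

MAP = 7.200; posterior mean = 9.683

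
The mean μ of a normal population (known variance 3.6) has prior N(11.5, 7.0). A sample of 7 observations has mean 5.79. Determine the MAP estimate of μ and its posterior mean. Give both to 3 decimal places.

μ_MAP = 6.181, E[μ|data] = 6.181

Posterior for μ is Normal. Precision-weighted mean: (1/7.0·11.5 + 7/3.6·5.79) / (1/7.0 + 7/3.6) = 6.181.
A Normal posterior is symmetric, so mode = mean.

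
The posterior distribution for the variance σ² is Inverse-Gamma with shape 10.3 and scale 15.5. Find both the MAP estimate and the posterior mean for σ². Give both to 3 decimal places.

MAP: 1.372. Posterior mean: 1.667.

Mode = β/(α+1) = 15.5/11.3 = 1.372.
Mean = β/(α−1) = 15.5/9.3 = 1.667.
The mean is pulled above the mode by the posterior's right skew.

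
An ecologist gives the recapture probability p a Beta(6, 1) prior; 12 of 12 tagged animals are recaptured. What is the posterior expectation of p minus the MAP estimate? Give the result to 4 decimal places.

-0.0526

Posterior: Beta(6+12, 1+0) = Beta(18, 1).
Since β = 1 ≤ 1 and α > 1, the Beta density is monotone increasing on [0,1]; the mode is at 1.
Mean = 18/(18+1) = 0.9474.
Difference = 0.9474 − 1.0000 = -0.0526.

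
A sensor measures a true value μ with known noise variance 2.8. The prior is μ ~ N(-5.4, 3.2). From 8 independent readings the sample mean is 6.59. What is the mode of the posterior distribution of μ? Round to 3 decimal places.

5.408

Posterior for μ is Normal. Precision-weighted mean: (1/3.2·-5.4 + 8/2.8·6.59) / (1/3.2 + 8/2.8) = 5.408.
A Normal posterior is symmetric, so mode = mean.
This is the posterior mode — the MAP estimate.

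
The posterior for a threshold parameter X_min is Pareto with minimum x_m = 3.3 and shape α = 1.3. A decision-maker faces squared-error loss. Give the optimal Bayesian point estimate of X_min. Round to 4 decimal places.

The Pareto density is strictly decreasing on [x_m, ∞), so the mode is x_m = 3.3000.
Mean = α·x_m/(α−1) = 1.3·3.3/0.3 = 14.3000.
Squared-error loss ⇒ the optimal estimator is the posterior mean.

14.3000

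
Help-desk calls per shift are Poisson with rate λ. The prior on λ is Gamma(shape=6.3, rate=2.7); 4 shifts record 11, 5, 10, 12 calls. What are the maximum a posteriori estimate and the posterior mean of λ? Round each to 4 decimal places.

maximum a posteriori estimate = 6.4627, posterior mean = 6.6119

Σ counts = 38. Posterior: Gamma(shape = 6.3+38 = 44.3, rate = 2.7+4 = 6.7).
Mode = (α−1)/β = 43.3/6.7 = 6.4627.
Mean = α/β = 44.3/6.7 = 6.6119.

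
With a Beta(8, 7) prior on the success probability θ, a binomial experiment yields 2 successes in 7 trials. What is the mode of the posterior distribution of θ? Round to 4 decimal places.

Posterior: Beta(8+2, 7+5) = Beta(10, 12).
Mode = (10−1)/(10+12−2) = 9/20 = 0.4500.
Mean = 10/(10+12) = 10/22 = 0.4545.
This is the posterior mode — the MAP estimate.

0.4500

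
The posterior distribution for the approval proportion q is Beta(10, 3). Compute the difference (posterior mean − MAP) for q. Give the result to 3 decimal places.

-0.049

Mode = (10−1)/(10+3−2) = 9/11 = 0.818.
Mean = 10/(10+3) = 10/13 = 0.769.
Difference = 0.769 − 0.818 = -0.049.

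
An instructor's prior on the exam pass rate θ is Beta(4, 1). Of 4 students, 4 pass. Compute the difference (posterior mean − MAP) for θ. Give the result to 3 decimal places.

Posterior: Beta(4+4, 1+0) = Beta(8, 1).
Since β = 1 ≤ 1 and α > 1, the Beta density is monotone increasing on [0,1]; the mode is at 1.
Mean = 8/(8+1) = 0.889.
Difference = 0.889 − 1.000 = -0.111.

-0.111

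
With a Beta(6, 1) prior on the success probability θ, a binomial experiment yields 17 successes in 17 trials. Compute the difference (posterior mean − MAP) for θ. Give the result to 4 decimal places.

Posterior: Beta(6+17, 1+0) = Beta(23, 1).
Since β = 1 ≤ 1 and α > 1, the Beta density is monotone increasing on [0,1]; the mode is at 1.
Mean = 23/(23+1) = 0.9583.
Difference = 0.9583 − 1.0000 = -0.0417.
The posterior is left-skewed, so the mode exceeds the mean.

-0.0417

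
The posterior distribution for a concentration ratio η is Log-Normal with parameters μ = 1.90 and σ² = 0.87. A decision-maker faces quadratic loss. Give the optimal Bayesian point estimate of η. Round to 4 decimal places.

Mode = exp(μ − σ²) = exp(1.03) = 2.8011.
Mean = exp(μ + σ²/2) = exp(2.335) = 10.3295.
Quadratic loss ⇒ the optimal estimator is the posterior mean.

10.3295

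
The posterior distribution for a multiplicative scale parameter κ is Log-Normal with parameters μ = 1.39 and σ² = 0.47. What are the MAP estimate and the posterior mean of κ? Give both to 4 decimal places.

Mode = exp(μ − σ²) = exp(0.92) = 2.5093.
Mean = exp(μ + σ²/2) = exp(1.625) = 5.0784.
The posterior is right-skewed, so the mean exceeds the mode.

MAP: 2.5093. Posterior mean: 5.0784.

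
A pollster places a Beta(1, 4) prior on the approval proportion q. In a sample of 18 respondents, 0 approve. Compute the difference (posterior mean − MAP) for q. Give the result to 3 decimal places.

0.043

Posterior: Beta(1+0, 4+18) = Beta(1, 22).
Since α = 1 ≤ 1 and β > 1, the Beta density is monotone decreasing on [0,1]; the mode is at 0.
Mean = 1/(1+22) = 0.043.
Difference = 0.043 − 0.000 = 0.043.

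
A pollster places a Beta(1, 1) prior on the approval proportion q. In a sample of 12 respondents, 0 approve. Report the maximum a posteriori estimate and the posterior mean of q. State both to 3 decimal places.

Posterior: Beta(1+0, 1+12) = Beta(1, 13).
Since α = 1 ≤ 1 and β > 1, the Beta density is monotone decreasing on [0,1]; the mode is at 0.
Mean = 1/(1+13) = 0.071.
Mean > mode: the posterior has a right tail.

maximum a posteriori estimate = 0.000, posterior mean = 0.071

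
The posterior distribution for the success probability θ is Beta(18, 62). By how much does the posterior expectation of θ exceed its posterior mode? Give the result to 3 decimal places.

Mode = (18−1)/(18+62−2) = 17/78 = 0.218.
Mean = 18/(18+62) = 18/80 = 0.225.
Difference = 0.225 − 0.218 = 0.007.

0.007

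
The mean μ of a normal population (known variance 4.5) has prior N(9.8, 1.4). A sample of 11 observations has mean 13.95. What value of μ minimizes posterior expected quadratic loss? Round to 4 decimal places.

13.0116

Posterior for μ is Normal. Precision-weighted mean: (1/1.4·9.8 + 11/4.5·13.95) / (1/1.4 + 11/4.5) = 13.0116.
A Normal posterior is symmetric, so mode = mean.
Quadratic loss ⇒ the optimal estimator is the posterior mean.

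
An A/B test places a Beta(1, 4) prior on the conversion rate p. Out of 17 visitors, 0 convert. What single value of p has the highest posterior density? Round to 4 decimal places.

0.0000

Posterior: Beta(1+0, 4+17) = Beta(1, 21).
Since α = 1 ≤ 1 and β > 1, the Beta density is monotone decreasing on [0,1]; the mode is at 0.
Mean = 1/(1+21) = 0.0455.
This is the posterior mode — the MAP estimate.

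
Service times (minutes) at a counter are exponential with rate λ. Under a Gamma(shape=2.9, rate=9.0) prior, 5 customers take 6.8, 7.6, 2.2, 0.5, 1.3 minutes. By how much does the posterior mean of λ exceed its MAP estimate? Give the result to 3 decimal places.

0.036

Σ times = 18.4. Posterior: Gamma(shape = 2.9+5 = 7.9, rate = 9.0+18.4 = 27.4).
Mode = (α−1)/β = 6.9/27.4 = 0.252.
Mean = α/β = 7.9/27.4 = 0.288.
Difference = 0.288 − 0.252 = 0.036.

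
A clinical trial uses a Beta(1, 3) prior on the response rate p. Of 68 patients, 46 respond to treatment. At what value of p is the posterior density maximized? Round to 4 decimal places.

Posterior: Beta(1+46, 3+22) = Beta(47, 25).
Mode = (47−1)/(47+25−2) = 46/70 = 0.6571.
Mean = 47/(47+25) = 47/72 = 0.6528.
This is the posterior mode — the MAP estimate.

0.6571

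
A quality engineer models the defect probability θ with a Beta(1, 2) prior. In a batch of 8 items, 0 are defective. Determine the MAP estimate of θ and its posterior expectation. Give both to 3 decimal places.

Posterior: Beta(1+0, 2+8) = Beta(1, 10).
Since α = 1 ≤ 1 and β > 1, the Beta density is monotone decreasing on [0,1]; the mode is at 0.
Mean = 1/(1+10) = 0.091.

θ_MAP = 0.000, E[θ|data] = 0.091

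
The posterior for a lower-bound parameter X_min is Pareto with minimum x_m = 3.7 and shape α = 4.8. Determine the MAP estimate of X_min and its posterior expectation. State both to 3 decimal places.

MAP estimate = 3.700, posterior expectation = 4.674

The Pareto density is strictly decreasing on [x_m, ∞), so the mode is x_m = 3.700.
Mean = α·x_m/(α−1) = 4.8·3.7/3.8 = 4.674.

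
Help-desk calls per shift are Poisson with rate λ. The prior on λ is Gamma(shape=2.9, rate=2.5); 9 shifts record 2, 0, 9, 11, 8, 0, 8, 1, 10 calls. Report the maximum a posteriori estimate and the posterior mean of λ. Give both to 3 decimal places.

λ_MAP = 4.426, E[λ|data] = 4.513

Σ counts = 49. Posterior: Gamma(shape = 2.9+49 = 51.9, rate = 2.5+9 = 11.5).
Mode = (α−1)/β = 50.9/11.5 = 4.426.
Mean = α/β = 51.9/11.5 = 4.513.
The mean is pulled above the mode by the posterior's right skew.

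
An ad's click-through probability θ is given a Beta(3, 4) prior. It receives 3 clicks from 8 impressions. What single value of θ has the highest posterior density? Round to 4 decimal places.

0.3846

Posterior: Beta(3+3, 4+5) = Beta(6, 9).
Mode = (6−1)/(6+9−2) = 5/13 = 0.3846.
Mean = 6/(6+9) = 6/15 = 0.4000.
This is the posterior mode — the MAP estimate.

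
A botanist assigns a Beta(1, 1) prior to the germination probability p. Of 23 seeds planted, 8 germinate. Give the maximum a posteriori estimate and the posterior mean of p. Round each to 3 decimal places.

MAP = 0.348, posterior mean = 0.360

Posterior: Beta(1+8, 1+15) = Beta(9, 16).
Mode = (9−1)/(9+16−2) = 8/23 = 0.348.
Mean = 9/(9+16) = 9/25 = 0.360.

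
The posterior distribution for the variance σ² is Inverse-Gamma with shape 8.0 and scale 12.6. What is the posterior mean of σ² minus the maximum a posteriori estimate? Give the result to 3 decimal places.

Mode = β/(α+1) = 12.6/9.0 = 1.400.
Mean = β/(α−1) = 12.6/7.0 = 1.800.
Difference = 1.800 − 1.400 = 0.400.

0.400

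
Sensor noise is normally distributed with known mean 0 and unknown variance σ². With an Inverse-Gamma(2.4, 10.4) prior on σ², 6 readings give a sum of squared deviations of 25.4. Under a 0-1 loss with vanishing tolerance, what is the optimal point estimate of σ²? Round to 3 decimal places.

3.609

Posterior: Inverse-Gamma(shape = 2.4+6/2 = 5.4, scale = 10.4+25.4/2 = 23.1).
Mode = β/(α+1) = 23.1/6.4 = 3.609.
Mean = β/(α−1) = 23.1/4.4 = 5.250.
This is the posterior mode — the MAP estimate.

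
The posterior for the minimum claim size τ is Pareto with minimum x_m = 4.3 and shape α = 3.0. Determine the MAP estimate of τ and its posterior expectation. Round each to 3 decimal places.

τ_MAP = 4.300, E[τ|data] = 6.450

The Pareto density is strictly decreasing on [x_m, ∞), so the mode is x_m = 4.300.
Mean = α·x_m/(α−1) = 3.0·4.3/2.0 = 6.450.
Right-skewed posterior ⇒ mode < mean.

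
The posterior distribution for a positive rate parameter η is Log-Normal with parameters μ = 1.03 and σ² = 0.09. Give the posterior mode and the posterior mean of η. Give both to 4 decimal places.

Mode = exp(μ − σ²) = exp(0.94) = 2.5600.
Mean = exp(μ + σ²/2) = exp(1.075) = 2.9300.

MAP = 2.5600, posterior mean = 2.9300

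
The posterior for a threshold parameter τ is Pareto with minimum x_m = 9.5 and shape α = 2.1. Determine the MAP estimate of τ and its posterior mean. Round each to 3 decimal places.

MAP estimate = 9.500, posterior mean = 18.136

The Pareto density is strictly decreasing on [x_m, ∞), so the mode is x_m = 9.500.
Mean = α·x_m/(α−1) = 2.1·9.5/1.1 = 18.136.
Right-skewed posterior ⇒ mode < mean.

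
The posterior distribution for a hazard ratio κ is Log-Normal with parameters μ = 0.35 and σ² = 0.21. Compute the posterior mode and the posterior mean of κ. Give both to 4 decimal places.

MAP: 1.1503. Posterior mean: 1.5762.

Mode = exp(μ − σ²) = exp(0.14) = 1.1503.
Mean = exp(μ + σ²/2) = exp(0.455) = 1.5762.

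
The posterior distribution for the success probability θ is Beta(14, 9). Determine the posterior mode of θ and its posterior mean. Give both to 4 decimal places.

MAP: 0.6190. Posterior mean: 0.6087.

Mode = (14−1)/(14+9−2) = 13/21 = 0.6190.
Mean = 14/(14+9) = 14/23 = 0.6087.
The mean is pulled below the mode by the posterior's left skew.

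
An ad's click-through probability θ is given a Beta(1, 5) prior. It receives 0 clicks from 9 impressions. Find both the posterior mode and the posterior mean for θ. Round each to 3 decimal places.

Posterior: Beta(1+0, 5+9) = Beta(1, 14).
Since α = 1 ≤ 1 and β > 1, the Beta density is monotone decreasing on [0,1]; the mode is at 0.
Mean = 1/(1+14) = 0.067.
The posterior is right-skewed, so the mean exceeds the mode.

posterior mode = 0.000, posterior mean = 0.067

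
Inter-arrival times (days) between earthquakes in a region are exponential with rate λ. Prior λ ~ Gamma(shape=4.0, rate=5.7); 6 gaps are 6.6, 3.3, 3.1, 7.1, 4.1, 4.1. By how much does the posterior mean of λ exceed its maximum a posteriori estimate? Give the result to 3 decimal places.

Σ times = 28.3. Posterior: Gamma(shape = 4.0+6 = 10.0, rate = 5.7+28.3 = 34.0).
Mode = (α−1)/β = 9.0/34.0 = 0.265.
Mean = α/β = 10.0/34.0 = 0.294.
Difference = 0.294 − 0.265 = 0.029.

0.029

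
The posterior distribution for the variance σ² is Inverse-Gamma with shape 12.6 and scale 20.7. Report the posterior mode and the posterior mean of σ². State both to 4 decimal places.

Mode = β/(α+1) = 20.7/13.6 = 1.5221.
Mean = β/(α−1) = 20.7/11.6 = 1.7845.

MAP = 1.5221; posterior mean = 1.7845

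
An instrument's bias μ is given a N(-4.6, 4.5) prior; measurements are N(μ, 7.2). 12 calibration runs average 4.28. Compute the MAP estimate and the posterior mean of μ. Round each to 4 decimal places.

Posterior for μ is Normal. Precision-weighted mean: (1/4.5·-4.6 + 12/7.2·4.28) / (1/4.5 + 12/7.2) = 3.2353.
A Normal posterior is symmetric, so mode = mean.

MAP: 3.2353. Posterior mean: 3.2353.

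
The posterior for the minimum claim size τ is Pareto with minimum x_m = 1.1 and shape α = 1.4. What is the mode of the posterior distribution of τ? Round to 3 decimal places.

The Pareto density is strictly decreasing on [x_m, ∞), so the mode is x_m = 1.100.
Mean = α·x_m/(α−1) = 1.4·1.1/0.4 = 3.850.
This is the posterior mode — the MAP estimate.

1.100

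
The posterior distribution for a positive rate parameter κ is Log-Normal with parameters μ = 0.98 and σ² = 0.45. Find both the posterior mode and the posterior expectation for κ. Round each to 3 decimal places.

MAP: 1.699. Posterior mean: 3.337.

Mode = exp(μ − σ²) = exp(0.53) = 1.699.
Mean = exp(μ + σ²/2) = exp(1.205) = 3.337.
Mean > mode: the posterior has a right tail.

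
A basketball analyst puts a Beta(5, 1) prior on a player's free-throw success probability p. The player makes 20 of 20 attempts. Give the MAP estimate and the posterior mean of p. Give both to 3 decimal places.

MAP: 1.000. Posterior mean: 0.962.

Posterior: Beta(5+20, 1+0) = Beta(25, 1).
Since β = 1 ≤ 1 and α > 1, the Beta density is monotone increasing on [0,1]; the mode is at 1.
Mean = 25/(25+1) = 0.962.
The mean is pulled below the mode by the posterior's left skew.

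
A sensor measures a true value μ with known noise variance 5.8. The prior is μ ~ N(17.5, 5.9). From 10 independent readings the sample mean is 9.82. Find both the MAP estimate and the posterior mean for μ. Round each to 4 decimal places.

Posterior for μ is Normal. Precision-weighted mean: (1/5.9·17.5 + 10/5.8·9.82) / (1/5.9 + 10/5.8) = 10.5074.
A Normal posterior is symmetric, so mode = mean.

μ_MAP = 10.5074, E[μ|data] = 10.5074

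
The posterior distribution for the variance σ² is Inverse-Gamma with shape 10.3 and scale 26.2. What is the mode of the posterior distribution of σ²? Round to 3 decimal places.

2.319

Mode = β/(α+1) = 26.2/11.3 = 2.319.
Mean = β/(α−1) = 26.2/9.3 = 2.817.
This is the posterior mode — the MAP estimate.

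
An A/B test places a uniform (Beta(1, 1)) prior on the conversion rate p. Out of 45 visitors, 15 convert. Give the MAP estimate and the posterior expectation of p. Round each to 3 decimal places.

p_MAP = 0.333, E[p|data] = 0.340

Posterior: Beta(1+15, 1+30) = Beta(16, 31).
Mode = (16−1)/(16+31−2) = 15/45 = 0.333.
With a flat prior the MAP equals the MLE, 15/45.
Mean = 16/(16+31) = 16/47 = 0.340.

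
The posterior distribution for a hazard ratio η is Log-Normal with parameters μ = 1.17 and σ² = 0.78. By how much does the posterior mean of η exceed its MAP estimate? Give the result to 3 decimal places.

3.282

Mode = exp(μ − σ²) = exp(0.39) = 1.477.
Mean = exp(μ + σ²/2) = exp(1.560) = 4.759.
Difference = 4.759 − 1.477 = 3.282.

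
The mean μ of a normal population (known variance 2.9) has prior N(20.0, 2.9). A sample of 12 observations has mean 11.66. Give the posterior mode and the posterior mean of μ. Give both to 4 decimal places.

Posterior for μ is Normal. Precision-weighted mean: (1/2.9·20.0 + 12/2.9·11.66) / (1/2.9 + 12/2.9) = 12.3015.
A Normal posterior is symmetric, so mode = mean.

MAP = 12.3015, posterior mean = 12.3015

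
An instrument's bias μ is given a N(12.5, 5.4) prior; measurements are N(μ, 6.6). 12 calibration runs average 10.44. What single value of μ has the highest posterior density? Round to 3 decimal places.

10.630

Posterior for μ is Normal. Precision-weighted mean: (1/5.4·12.5 + 12/6.6·10.44) / (1/5.4 + 12/6.6) = 10.630.
A Normal posterior is symmetric, so mode = mean.
This is the posterior mode — the MAP estimate.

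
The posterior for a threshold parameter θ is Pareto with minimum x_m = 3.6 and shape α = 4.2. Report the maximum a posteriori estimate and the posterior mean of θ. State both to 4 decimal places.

MAP = 3.6000; posterior mean = 4.7250

The Pareto density is strictly decreasing on [x_m, ∞), so the mode is x_m = 3.6000.
Mean = α·x_m/(α−1) = 4.2·3.6/3.2 = 4.7250.
The posterior is right-skewed, so the mean exceeds the mode.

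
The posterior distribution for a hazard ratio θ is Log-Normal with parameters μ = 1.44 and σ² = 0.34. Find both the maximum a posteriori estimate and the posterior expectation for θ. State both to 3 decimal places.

Mode = exp(μ − σ²) = exp(1.10) = 3.004.
Mean = exp(μ + σ²/2) = exp(1.610) = 5.003.

maximum a posteriori estimate = 3.004, posterior expectation = 5.003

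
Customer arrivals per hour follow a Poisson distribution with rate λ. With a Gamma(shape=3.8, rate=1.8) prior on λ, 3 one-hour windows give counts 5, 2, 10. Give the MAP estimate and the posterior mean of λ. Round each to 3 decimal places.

MAP estimate = 4.125, posterior mean = 4.333

Σ counts = 17. Posterior: Gamma(shape = 3.8+17 = 20.8, rate = 1.8+3 = 4.8).
Mode = (α−1)/β = 19.8/4.8 = 4.125.
Mean = α/β = 20.8/4.8 = 4.333.
The posterior is right-skewed, so the mean exceeds the mode.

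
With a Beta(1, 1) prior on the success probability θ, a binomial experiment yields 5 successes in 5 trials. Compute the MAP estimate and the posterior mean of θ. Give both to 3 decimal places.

MAP: 1.000. Posterior mean: 0.857.

Posterior: Beta(1+5, 1+0) = Beta(6, 1).
Since β = 1 ≤ 1 and α > 1, the Beta density is monotone increasing on [0,1]; the mode is at 1.
Mean = 6/(6+1) = 0.857.
Mode > mean: the posterior has a left tail.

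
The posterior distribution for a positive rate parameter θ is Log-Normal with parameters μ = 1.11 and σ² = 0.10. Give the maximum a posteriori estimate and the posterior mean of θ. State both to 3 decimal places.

MAP: 2.746. Posterior mean: 3.190.

Mode = exp(μ − σ²) = exp(1.01) = 2.746.
Mean = exp(μ + σ²/2) = exp(1.160) = 3.190.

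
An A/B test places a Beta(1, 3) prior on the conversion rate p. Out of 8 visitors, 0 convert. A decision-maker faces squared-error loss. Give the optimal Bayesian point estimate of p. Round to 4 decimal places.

Posterior: Beta(1+0, 3+8) = Beta(1, 11).
Since α = 1 ≤ 1 and β > 1, the Beta density is monotone decreasing on [0,1]; the mode is at 0.
Mean = 1/(1+11) = 0.0833.
Squared-error loss ⇒ the optimal estimator is the posterior mean.

0.0833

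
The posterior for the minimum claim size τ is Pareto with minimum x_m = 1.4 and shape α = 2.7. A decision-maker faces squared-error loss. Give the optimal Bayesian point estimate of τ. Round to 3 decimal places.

The Pareto density is strictly decreasing on [x_m, ∞), so the mode is x_m = 1.400.
Mean = α·x_m/(α−1) = 2.7·1.4/1.7 = 2.224.
Squared-error loss ⇒ the optimal estimator is the posterior mean.

2.224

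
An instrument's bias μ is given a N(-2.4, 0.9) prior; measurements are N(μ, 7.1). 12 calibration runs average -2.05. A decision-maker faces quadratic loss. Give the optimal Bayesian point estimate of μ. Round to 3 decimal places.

-2.189

Posterior for μ is Normal. Precision-weighted mean: (1/0.9·-2.4 + 12/7.1·-2.05) / (1/0.9 + 12/7.1) = -2.189.
A Normal posterior is symmetric, so mode = mean.
Quadratic loss ⇒ the optimal estimator is the posterior mean.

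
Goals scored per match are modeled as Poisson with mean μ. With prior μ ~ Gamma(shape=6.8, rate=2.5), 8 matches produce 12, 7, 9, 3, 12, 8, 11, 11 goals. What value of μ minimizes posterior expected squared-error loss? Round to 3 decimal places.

7.600

Σ counts = 73. Posterior: Gamma(shape = 6.8+73 = 79.8, rate = 2.5+8 = 10.5).
Mode = (α−1)/β = 78.8/10.5 = 7.505.
Mean = α/β = 79.8/10.5 = 7.600.
Squared-error loss ⇒ the optimal estimator is the posterior mean.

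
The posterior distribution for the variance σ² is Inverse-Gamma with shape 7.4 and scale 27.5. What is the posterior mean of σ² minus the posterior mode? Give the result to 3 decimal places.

1.023

Mode = β/(α+1) = 27.5/8.4 = 3.274.
Mean = β/(α−1) = 27.5/6.4 = 4.297.
Difference = 4.297 − 3.274 = 1.023.
Mean > mode: the posterior has a right tail.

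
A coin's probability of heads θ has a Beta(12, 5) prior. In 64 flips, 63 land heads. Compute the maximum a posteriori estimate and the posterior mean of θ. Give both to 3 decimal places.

Posterior: Beta(12+63, 5+1) = Beta(75, 6).
Mode = (75−1)/(75+6−2) = 74/79 = 0.937.
Mean = 75/(75+6) = 75/81 = 0.926.
The posterior is left-skewed, so the mode exceeds the mean.

MAP = 0.937; posterior mean = 0.926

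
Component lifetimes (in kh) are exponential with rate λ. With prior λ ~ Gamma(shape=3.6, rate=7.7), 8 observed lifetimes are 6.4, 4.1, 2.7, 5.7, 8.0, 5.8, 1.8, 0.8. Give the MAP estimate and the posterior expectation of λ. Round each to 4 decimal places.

Σ times = 35.3. Posterior: Gamma(shape = 3.6+8 = 11.6, rate = 7.7+35.3 = 43.0).
Mode = (α−1)/β = 10.6/43.0 = 0.2465.
Mean = α/β = 11.6/43.0 = 0.2698.
The mean is pulled above the mode by the posterior's right skew.

MAP: 0.2465. Posterior mean: 0.2698.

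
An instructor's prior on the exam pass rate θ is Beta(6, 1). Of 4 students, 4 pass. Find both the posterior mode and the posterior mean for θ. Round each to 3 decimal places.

posterior mode = 1.000, posterior mean = 0.909

Posterior: Beta(6+4, 1+0) = Beta(10, 1).
Since β = 1 ≤ 1 and α > 1, the Beta density is monotone increasing on [0,1]; the mode is at 1.
Mean = 10/(10+1) = 0.909.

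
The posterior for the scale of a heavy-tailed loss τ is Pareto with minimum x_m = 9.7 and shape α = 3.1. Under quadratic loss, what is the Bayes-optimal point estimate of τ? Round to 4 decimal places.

The Pareto density is strictly decreasing on [x_m, ∞), so the mode is x_m = 9.7000.
Mean = α·x_m/(α−1) = 3.1·9.7/2.1 = 14.3190.
Quadratic loss ⇒ the optimal estimator is the posterior mean.

14.3190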